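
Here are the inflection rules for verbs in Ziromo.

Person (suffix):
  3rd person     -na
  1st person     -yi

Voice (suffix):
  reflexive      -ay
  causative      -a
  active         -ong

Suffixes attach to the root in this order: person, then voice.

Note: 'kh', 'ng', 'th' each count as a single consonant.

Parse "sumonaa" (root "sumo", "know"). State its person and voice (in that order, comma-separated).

Segment: sumo-na-a.
person: -na → 3rd person.
voice: -a → causative.

3rd person, causative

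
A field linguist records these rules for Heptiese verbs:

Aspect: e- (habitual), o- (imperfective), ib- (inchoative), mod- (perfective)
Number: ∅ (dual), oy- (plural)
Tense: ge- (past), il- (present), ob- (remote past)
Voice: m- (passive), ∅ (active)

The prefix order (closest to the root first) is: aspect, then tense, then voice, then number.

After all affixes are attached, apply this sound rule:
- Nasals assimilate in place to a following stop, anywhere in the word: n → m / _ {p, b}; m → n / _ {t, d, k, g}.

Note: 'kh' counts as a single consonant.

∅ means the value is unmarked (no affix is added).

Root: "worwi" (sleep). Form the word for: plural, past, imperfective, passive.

oyngeoworwi

Attach aspect imperfective o- → oworwi.
Attach tense past ge- → geoworwi.
Attach voice passive m- → mgeoworwi.
Attach number plural oy- → oymgeoworwi.
Apply nasal assimilation: oymgeoworwi → oyngeoworwi.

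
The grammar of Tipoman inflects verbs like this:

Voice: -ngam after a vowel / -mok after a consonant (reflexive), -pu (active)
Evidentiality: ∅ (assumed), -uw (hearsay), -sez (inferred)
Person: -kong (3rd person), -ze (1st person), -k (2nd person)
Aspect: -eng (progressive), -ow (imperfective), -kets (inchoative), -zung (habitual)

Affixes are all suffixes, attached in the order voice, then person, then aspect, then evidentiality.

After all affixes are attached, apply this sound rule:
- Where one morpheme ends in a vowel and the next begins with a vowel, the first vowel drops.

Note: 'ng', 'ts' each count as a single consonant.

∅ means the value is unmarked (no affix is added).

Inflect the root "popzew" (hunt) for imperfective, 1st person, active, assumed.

Attach voice active -pu → popzewpu.
Attach person 1st person -ze → popzewpuze.
Attach aspect imperfective -ow → popzewpuzeow.
evidentiality = assumed: zero marking, form stays popzewpuzeow.
Apply vowel deletion: popzewpuzeow → popzewpuzow.

popzewpuzow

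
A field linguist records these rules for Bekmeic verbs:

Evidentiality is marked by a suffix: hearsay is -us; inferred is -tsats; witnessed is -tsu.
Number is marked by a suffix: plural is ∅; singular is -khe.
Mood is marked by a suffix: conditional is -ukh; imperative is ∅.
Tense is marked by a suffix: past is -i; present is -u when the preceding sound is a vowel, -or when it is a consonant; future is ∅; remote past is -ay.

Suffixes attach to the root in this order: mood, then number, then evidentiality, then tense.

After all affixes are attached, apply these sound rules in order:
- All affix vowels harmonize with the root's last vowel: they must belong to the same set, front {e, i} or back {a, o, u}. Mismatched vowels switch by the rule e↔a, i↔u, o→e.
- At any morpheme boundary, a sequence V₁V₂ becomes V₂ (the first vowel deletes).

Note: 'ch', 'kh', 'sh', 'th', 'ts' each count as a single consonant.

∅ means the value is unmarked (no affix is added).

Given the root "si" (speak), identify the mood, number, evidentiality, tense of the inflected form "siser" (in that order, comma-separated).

imperative, plural, hearsay, present

Segment: si-us-or.
mood: ∅ → imperative.
number: ∅ → plural.
evidentiality: -us → hearsay.
tense: -u/or → present.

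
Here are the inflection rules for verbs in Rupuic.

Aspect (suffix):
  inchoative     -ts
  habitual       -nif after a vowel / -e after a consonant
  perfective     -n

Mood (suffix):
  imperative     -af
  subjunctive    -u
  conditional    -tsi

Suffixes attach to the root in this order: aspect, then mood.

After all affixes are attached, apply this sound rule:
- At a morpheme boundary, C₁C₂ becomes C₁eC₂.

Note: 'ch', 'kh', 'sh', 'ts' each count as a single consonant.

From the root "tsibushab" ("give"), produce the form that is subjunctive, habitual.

tsibushabeu

Attach aspect habitual -e (after consonant 'b') → tsibushabe.
Attach mood subjunctive -u → tsibushabeu.
Epenthesis: no change.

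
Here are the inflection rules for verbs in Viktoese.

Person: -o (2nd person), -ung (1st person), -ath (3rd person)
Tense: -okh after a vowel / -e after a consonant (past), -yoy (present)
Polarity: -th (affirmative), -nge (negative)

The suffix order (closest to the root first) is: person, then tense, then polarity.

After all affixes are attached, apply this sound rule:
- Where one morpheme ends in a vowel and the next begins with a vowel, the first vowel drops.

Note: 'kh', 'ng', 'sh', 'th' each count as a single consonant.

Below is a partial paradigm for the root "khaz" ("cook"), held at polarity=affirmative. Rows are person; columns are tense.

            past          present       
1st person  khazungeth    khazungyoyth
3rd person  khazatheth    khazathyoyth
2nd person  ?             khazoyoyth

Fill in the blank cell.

khazokhth

Attach person 2nd person -o → khazo.
Attach tense past -okh (after vowel 'o') → khazookh.
Attach polarity affirmative -th → khazookhth.
Apply vowel deletion: khazookhth → khazokhth.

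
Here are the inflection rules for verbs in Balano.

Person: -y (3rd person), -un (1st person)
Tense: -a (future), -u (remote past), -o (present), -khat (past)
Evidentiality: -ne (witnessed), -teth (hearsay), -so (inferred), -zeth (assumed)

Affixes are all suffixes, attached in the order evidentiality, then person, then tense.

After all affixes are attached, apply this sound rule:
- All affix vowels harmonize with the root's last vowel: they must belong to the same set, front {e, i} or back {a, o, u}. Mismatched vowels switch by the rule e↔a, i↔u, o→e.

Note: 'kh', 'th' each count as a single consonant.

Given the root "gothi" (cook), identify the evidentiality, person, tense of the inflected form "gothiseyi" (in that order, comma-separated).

inferred, 3rd person, remote past

Segment: gothi-so-y-u.
evidentiality: -so → inferred.
person: -y → 3rd person.
tense: -u → remote past.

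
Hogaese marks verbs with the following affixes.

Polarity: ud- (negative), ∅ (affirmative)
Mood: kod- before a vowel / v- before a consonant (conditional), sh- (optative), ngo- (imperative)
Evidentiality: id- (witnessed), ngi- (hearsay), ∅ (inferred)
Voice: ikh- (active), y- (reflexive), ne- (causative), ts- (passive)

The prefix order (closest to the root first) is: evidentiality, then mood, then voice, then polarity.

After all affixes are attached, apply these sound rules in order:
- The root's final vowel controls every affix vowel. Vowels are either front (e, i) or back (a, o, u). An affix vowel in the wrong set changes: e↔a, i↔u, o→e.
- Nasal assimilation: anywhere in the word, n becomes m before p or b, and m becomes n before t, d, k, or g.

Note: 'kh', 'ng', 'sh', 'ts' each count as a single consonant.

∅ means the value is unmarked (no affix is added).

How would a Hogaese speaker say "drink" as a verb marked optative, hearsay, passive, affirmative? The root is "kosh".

tsshngukosh

Attach evidentiality hearsay ngi- → ngikosh.
Attach mood optative sh- → shngikosh.
Attach voice passive ts- → tsshngikosh.
polarity = affirmative: zero marking, form stays tsshngikosh.
Apply vowel harmony: tsshngikosh → tsshngukosh.
Nasal assimilation: no change.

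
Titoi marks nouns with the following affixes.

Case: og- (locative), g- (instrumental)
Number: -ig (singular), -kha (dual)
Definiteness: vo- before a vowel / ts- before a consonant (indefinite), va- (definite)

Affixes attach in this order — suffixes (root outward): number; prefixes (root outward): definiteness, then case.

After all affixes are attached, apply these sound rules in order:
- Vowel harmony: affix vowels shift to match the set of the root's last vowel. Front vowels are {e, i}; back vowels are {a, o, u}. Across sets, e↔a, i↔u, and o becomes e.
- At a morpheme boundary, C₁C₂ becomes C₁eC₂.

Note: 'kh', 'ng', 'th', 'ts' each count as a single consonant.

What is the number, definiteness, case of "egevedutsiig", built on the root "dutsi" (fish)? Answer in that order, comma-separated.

Segment: og-va-dutsi-ig.
number: -ig → singular.
definiteness: va- → definite.
case: og- → locative.

singular, definite, locative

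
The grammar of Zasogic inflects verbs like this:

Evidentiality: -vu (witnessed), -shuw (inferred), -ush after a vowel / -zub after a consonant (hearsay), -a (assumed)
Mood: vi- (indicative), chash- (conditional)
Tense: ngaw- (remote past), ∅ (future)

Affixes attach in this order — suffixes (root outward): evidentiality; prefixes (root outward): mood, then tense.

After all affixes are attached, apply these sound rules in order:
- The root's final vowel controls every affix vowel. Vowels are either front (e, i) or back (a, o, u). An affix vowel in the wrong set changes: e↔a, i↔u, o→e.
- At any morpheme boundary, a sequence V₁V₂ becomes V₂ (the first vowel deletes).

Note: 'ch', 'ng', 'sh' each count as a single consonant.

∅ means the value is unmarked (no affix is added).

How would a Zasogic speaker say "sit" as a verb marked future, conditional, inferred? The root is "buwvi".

Attach mood conditional chash- → chashbuwvi.
tense = future: zero marking, form stays chashbuwvi.
Attach evidentiality inferred -shuw → chashbuwvishuw.
Apply vowel harmony: chashbuwvishuw → cheshbuwvishiw.
Vowel deletion: no change.

cheshbuwvishiw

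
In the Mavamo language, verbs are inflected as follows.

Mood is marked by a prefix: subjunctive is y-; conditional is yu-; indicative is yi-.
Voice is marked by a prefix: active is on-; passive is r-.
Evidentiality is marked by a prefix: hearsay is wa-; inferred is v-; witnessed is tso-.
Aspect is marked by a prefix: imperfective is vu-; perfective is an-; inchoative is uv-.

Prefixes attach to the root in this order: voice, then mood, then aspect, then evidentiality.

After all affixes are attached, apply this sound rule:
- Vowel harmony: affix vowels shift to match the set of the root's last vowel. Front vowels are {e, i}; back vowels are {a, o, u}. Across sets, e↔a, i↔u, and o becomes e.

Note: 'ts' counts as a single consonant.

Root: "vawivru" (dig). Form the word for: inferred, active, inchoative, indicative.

Attach voice active on- → onvawivru.
Attach mood indicative yi- → yionvawivru.
Attach aspect inchoative uv- → uvyionvawivru.
Attach evidentiality inferred v- → vuvyionvawivru.
Apply vowel harmony: vuvyionvawivru → vuvyuonvawivru.

vuvyuonvawivru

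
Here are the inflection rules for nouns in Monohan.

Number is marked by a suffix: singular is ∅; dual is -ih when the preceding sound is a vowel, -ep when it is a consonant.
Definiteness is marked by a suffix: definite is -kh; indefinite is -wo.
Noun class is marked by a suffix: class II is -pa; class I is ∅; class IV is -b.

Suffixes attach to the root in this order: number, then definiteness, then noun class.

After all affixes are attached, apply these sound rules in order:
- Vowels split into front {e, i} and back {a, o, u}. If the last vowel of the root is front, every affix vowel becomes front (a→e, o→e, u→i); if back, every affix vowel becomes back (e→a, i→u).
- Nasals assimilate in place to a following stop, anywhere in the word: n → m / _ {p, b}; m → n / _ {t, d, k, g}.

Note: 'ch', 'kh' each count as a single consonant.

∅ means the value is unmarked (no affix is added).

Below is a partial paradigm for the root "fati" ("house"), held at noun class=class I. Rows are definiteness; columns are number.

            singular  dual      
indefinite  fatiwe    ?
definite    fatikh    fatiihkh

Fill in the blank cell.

fatiihwe

Attach number dual -ih (after vowel 'i') → fatiih.
Attach definiteness indefinite -wo → fatiihwo.
noun class = class I: zero marking, form stays fatiihwo.
Apply vowel harmony: fatiihwo → fatiihwe.
Nasal assimilation: no change.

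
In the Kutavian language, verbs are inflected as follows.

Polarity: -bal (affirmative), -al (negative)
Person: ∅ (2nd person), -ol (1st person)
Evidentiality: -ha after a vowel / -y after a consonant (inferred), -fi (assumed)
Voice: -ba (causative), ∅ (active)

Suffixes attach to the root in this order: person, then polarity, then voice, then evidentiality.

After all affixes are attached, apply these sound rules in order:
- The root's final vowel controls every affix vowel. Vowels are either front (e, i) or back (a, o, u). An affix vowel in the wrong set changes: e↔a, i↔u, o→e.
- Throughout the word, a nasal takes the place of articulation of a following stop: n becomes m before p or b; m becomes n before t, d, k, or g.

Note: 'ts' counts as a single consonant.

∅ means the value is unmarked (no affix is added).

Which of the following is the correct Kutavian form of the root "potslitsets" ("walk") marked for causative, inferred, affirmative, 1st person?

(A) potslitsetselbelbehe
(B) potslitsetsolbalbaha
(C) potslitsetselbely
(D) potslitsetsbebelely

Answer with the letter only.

Attach person 1st person -ol → potslitsetsol.
Attach polarity affirmative -bal → potslitsetsolbal.
Attach voice causative -ba → potslitsetsolbalba.
Attach evidentiality inferred -ha (after vowel 'a') → potslitsetsolbalbaha.
Apply vowel harmony: potslitsetsolbalbaha → potslitsetselbelbehe.
Nasal assimilation: no change.
So the correct form is potslitsetselbelbehe, option (A).
(C) potslitsetselbely is wrong: it uses active instead of causative for voice.
(B) potslitsetsolbalbaha is wrong: it fails to apply the sound rule(s).
(D) potslitsetsbebelely is wrong: it has the affixes in the wrong order.

A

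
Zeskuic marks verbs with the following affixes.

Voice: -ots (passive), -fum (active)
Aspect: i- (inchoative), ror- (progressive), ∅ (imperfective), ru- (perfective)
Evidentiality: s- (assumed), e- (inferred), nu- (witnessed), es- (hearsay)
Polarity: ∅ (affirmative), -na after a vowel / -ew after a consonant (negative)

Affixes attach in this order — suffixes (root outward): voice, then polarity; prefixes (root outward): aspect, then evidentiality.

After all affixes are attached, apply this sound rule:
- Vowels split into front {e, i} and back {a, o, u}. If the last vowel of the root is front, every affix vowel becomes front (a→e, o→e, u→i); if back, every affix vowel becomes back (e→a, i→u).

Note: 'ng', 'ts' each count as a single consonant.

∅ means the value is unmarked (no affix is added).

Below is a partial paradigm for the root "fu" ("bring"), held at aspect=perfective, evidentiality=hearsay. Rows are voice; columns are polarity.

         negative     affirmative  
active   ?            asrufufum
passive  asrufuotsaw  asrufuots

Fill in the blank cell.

Attach voice active -fum → fufum.
Attach aspect perfective ru- → rufufum.
Attach evidentiality hearsay es- → esrufufum.
Attach polarity negative -ew (after consonant 'm') → esrufufumew.
Apply vowel harmony: esrufufumew → asrufufumaw.

asrufufumaw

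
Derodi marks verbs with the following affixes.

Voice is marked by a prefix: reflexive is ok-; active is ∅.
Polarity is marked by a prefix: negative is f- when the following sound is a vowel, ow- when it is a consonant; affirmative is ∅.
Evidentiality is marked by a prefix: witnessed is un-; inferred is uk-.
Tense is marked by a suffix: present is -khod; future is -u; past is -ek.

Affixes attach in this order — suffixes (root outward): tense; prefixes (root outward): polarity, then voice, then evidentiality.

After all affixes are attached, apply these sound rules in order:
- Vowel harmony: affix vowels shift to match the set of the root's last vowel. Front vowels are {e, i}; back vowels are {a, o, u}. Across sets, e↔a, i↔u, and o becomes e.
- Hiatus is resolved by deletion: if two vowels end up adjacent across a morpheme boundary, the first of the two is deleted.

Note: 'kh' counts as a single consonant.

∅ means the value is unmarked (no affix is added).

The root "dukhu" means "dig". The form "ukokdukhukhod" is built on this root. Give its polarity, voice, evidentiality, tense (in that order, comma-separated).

affirmative, reflexive, inferred, present

Segment: uk-ok-dukhu-khod.
polarity: ∅ → affirmative.
voice: ok- → reflexive.
evidentiality: uk- → inferred.
tense: -khod → present.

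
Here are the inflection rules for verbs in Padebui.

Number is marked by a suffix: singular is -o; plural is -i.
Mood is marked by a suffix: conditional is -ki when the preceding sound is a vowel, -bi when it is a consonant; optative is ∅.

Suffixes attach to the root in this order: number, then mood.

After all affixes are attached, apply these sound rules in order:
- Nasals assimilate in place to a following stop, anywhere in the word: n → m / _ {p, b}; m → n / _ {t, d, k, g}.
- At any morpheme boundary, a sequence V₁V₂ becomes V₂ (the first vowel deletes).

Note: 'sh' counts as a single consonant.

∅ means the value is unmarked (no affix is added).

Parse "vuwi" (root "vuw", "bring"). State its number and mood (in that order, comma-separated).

Segment: vuw-i.
number: -i → plural.
mood: ∅ → optative.

plural, optative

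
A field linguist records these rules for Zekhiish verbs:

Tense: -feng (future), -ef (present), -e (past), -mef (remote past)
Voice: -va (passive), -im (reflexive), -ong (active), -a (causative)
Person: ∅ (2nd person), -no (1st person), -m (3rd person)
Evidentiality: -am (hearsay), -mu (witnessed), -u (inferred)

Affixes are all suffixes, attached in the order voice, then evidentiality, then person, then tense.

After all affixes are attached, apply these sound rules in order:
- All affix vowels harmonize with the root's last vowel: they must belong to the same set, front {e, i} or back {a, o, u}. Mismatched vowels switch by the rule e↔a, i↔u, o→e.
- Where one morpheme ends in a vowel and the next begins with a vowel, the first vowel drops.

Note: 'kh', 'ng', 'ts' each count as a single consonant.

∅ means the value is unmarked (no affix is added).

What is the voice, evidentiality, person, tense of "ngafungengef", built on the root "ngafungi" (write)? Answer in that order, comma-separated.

active, inferred, 2nd person, present

Segment: ngafungi-ong-u-ef.
voice: -ong → active.
evidentiality: -u → inferred.
person: ∅ → 2nd person.
tense: -ef → present.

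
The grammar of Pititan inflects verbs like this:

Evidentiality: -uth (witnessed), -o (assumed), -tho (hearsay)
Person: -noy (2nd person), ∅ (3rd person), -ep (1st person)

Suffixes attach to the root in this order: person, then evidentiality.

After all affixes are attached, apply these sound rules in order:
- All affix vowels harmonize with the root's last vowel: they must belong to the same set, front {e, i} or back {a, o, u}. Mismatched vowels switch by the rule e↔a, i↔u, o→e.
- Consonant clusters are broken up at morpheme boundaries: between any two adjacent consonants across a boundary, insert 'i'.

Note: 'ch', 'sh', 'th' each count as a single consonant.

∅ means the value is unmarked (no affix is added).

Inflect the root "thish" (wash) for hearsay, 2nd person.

thishineyithe

Attach person 2nd person -noy → thishnoy.
Attach evidentiality hearsay -tho → thishnoytho.
Apply vowel harmony: thishnoytho → thishneythe.
Apply epenthesis: thishneythe → thishineyithe.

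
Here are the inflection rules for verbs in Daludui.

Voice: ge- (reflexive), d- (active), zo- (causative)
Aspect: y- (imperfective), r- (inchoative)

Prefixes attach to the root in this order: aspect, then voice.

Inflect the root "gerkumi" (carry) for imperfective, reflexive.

geygerkumi

Attach aspect imperfective y- → ygerkumi.
Attach voice reflexive ge- → geygerkumi.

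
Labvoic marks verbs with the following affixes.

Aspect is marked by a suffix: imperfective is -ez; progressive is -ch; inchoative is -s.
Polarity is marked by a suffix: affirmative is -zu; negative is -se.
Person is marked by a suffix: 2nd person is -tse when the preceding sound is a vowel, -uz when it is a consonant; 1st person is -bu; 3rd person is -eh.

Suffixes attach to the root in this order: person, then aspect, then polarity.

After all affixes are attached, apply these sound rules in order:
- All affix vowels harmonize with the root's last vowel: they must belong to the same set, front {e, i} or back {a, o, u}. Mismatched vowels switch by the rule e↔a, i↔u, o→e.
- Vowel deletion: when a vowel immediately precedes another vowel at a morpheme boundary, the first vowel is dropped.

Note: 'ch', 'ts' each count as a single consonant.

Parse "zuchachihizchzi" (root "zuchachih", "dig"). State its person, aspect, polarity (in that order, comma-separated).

2nd person, progressive, affirmative

Segment: zuchachih-uz-ch-zu.
person: -tse/uz → 2nd person.
aspect: -ch → progressive.
polarity: -zu → affirmative.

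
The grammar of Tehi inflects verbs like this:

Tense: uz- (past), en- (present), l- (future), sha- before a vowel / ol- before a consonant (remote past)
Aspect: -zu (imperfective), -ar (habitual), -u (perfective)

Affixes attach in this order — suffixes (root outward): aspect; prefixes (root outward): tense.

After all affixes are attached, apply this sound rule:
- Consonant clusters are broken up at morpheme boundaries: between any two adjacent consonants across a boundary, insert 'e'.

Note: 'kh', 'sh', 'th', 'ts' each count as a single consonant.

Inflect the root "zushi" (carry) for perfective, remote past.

Attach aspect perfective -u → zushiu.
Attach tense remote past ol- (before consonant 'z') → olzushiu.
Apply epenthesis: olzushiu → olezushiu.

olezushiu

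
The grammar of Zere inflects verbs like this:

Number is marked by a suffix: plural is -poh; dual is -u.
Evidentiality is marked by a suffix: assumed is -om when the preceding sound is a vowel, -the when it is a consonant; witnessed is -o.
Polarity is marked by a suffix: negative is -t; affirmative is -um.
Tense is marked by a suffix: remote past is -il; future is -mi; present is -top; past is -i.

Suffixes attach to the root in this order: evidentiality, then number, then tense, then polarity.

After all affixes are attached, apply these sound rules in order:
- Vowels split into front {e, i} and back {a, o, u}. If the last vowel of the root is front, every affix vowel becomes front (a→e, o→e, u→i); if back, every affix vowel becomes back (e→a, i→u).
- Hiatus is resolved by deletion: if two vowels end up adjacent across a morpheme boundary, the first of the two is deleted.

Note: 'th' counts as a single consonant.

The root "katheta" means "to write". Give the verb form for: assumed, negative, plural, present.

kathetompohtopt

Attach evidentiality assumed -om (after vowel 'a') → kathetaom.
Attach number plural -poh → kathetaompoh.
Attach tense present -top → kathetaompohtop.
Attach polarity negative -t → kathetaompohtopt.
Vowel harmony: no change.
Apply vowel deletion: kathetaompohtopt → kathetompohtopt.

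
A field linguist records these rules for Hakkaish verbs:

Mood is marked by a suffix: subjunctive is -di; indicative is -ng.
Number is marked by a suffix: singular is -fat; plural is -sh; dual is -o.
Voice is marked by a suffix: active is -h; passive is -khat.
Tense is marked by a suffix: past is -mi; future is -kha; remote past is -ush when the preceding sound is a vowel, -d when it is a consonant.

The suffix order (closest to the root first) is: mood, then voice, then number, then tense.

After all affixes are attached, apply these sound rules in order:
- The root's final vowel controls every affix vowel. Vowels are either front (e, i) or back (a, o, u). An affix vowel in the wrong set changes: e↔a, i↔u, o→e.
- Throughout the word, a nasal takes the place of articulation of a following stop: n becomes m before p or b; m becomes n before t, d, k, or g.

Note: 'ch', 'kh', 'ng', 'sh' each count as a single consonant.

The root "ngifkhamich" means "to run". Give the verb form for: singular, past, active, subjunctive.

ngifkhamichdihfetmi

Attach mood subjunctive -di → ngifkhamichdi.
Attach voice active -h → ngifkhamichdih.
Attach number singular -fat → ngifkhamichdihfat.
Attach tense past -mi → ngifkhamichdihfatmi.
Apply vowel harmony: ngifkhamichdihfatmi → ngifkhamichdihfetmi.
Nasal assimilation: no change.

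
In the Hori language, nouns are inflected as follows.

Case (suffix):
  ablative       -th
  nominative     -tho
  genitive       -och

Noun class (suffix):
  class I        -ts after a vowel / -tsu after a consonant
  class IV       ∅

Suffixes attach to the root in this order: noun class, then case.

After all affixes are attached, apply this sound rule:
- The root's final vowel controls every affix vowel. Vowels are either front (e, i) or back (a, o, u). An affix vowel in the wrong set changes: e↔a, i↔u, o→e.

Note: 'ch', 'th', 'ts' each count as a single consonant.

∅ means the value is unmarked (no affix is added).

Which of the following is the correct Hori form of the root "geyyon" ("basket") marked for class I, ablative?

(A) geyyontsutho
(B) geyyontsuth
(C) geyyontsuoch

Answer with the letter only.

B

Attach noun class class I -tsu (after consonant 'n') → geyyontsu.
Attach case ablative -th → geyyontsuth.
Vowel harmony: no change.
So the correct form is geyyontsuth, option (B).
(A) geyyontsutho is wrong: it uses nominative instead of ablative for case.
(C) geyyontsuoch is wrong: it uses genitive instead of ablative for case.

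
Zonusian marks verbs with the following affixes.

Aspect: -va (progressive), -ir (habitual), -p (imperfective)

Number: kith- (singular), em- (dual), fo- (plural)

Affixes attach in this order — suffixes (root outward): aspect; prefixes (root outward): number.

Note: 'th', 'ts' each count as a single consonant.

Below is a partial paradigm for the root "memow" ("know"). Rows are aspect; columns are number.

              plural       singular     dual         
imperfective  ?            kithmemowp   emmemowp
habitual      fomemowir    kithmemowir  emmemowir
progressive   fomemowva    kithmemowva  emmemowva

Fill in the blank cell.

fomemowp

Attach number plural fo- → fomemow.
Attach aspect imperfective -p → fomemowp.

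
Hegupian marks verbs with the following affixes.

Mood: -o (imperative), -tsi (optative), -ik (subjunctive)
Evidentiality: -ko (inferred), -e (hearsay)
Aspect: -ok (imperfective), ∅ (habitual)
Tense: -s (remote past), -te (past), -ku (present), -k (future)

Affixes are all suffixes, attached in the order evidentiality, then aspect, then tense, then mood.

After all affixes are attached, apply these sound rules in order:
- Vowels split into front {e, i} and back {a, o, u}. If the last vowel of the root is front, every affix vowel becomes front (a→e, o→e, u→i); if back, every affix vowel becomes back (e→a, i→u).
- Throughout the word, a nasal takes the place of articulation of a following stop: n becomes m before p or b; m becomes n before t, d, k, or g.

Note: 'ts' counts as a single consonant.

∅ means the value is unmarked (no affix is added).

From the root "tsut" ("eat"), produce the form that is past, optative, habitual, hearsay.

tsutatatsu

Attach evidentiality hearsay -e → tsute.
aspect = habitual: zero marking, form stays tsute.
Attach tense past -te → tsutete.
Attach mood optative -tsi → tsutetetsi.
Apply vowel harmony: tsutetetsi → tsutatatsu.
Nasal assimilation: no change.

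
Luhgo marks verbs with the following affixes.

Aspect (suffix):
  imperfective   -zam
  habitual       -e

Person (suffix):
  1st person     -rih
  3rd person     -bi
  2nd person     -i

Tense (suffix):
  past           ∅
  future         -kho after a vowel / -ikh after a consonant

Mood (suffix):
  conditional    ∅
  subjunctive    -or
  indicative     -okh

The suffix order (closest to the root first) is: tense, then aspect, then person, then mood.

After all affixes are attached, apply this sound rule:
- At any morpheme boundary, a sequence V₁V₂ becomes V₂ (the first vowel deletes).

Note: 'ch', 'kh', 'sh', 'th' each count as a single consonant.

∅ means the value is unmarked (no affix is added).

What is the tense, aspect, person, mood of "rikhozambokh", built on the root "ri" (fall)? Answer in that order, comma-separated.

future, imperfective, 3rd person, indicative

Segment: ri-kho-zam-bi-okh.
tense: -kho/ikh → future.
aspect: -zam → imperfective.
person: -bi → 3rd person.
mood: -okh → indicative.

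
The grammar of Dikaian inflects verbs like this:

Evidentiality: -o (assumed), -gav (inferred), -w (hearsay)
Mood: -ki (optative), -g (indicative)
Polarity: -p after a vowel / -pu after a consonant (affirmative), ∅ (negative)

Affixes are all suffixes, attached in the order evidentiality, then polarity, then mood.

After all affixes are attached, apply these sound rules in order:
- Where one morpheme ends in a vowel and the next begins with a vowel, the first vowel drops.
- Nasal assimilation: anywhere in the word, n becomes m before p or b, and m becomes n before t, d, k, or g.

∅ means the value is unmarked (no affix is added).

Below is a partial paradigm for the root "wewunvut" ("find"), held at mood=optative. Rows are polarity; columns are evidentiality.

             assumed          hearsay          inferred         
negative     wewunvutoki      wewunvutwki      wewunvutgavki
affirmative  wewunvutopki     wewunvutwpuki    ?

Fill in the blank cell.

wewunvutgavpuki

Attach evidentiality inferred -gav → wewunvutgav.
Attach polarity affirmative -pu (after consonant 'v') → wewunvutgavpu.
Attach mood optative -ki → wewunvutgavpuki.
Vowel deletion: no change.
Nasal assimilation: no change.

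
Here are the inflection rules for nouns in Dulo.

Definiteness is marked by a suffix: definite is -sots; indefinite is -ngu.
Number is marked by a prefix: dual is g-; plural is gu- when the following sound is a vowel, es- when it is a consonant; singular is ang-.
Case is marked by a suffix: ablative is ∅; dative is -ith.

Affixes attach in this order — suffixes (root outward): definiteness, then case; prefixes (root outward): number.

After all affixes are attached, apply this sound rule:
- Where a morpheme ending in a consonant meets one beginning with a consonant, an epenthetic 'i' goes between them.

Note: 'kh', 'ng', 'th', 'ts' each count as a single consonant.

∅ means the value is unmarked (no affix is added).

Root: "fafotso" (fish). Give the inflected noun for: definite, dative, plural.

esifafotsosotsith

Attach definiteness definite -sots → fafotsosots.
Attach number plural es- (before consonant 'f') → esfafotsosots.
Attach case dative -ith → esfafotsosotsith.
Apply epenthesis: esfafotsosotsith → esifafotsosotsith.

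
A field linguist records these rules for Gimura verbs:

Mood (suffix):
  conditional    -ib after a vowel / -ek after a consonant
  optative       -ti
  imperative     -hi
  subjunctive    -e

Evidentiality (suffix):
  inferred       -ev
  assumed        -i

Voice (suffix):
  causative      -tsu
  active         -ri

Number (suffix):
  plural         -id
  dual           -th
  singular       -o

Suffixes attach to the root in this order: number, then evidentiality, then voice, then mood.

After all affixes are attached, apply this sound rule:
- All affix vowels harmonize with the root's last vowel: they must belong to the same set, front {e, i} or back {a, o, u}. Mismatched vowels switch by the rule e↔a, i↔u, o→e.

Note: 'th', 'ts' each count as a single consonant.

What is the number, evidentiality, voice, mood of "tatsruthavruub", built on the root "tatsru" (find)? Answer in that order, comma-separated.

Segment: tatsru-th-ev-ri-ib.
number: -th → dual.
evidentiality: -ev → inferred.
voice: -ri → active.
mood: -ib/ek → conditional.

dual, inferred, active, conditional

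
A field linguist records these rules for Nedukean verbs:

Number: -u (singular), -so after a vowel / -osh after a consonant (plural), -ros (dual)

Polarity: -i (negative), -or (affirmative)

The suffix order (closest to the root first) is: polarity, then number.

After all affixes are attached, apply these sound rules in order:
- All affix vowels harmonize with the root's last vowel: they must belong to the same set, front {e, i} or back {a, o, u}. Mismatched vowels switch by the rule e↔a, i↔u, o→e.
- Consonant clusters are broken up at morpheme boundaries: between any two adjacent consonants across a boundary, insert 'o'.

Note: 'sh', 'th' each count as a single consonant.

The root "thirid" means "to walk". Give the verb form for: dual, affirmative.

Attach polarity affirmative -or → thiridor.
Attach number dual -ros → thiridorros.
Apply vowel harmony: thiridorros → thiriderres.
Apply epenthesis: thiriderres → thiriderores.

thiriderores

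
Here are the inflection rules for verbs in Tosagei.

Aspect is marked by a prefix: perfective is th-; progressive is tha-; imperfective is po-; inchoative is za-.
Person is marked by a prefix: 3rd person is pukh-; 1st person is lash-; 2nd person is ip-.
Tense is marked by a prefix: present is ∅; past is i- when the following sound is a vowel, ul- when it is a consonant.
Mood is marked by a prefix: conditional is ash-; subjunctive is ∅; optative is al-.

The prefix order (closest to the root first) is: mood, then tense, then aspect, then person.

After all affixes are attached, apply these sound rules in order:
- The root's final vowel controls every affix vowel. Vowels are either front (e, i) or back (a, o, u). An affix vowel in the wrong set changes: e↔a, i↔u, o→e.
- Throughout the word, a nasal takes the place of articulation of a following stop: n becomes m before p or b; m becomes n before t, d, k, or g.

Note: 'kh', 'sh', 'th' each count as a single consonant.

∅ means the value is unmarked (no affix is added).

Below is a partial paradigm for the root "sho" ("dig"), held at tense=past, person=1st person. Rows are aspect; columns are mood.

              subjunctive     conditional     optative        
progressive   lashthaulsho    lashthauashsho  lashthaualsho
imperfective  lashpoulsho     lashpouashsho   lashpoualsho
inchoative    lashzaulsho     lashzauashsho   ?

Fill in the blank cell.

lashzaualsho

Attach mood optative al- → alsho.
Attach tense past i- (before vowel 'a') → ialsho.
Attach aspect inchoative za- → zaialsho.
Attach person 1st person lash- → lashzaialsho.
Apply vowel harmony: lashzaialsho → lashzaualsho.
Nasal assimilation: no change.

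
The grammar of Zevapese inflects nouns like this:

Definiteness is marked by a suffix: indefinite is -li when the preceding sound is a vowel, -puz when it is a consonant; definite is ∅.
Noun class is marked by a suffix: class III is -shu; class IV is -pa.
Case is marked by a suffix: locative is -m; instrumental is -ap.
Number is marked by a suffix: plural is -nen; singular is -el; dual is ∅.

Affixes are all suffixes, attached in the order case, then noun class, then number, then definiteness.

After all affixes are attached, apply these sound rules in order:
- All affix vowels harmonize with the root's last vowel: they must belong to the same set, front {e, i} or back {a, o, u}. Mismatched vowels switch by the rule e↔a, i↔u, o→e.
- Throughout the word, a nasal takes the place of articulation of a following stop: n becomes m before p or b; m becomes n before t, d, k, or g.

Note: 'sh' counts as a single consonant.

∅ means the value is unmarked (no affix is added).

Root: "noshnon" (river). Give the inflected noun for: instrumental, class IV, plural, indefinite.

Attach case instrumental -ap → noshnonap.
Attach noun class class IV -pa → noshnonappa.
Attach number plural -nen → noshnonappanen.
Attach definiteness indefinite -puz (after consonant 'n') → noshnonappanenpuz.
Apply vowel harmony: noshnonappanenpuz → noshnonappananpuz.
Apply nasal assimilation: noshnonappananpuz → noshnonappanampuz.

noshnonappanampuz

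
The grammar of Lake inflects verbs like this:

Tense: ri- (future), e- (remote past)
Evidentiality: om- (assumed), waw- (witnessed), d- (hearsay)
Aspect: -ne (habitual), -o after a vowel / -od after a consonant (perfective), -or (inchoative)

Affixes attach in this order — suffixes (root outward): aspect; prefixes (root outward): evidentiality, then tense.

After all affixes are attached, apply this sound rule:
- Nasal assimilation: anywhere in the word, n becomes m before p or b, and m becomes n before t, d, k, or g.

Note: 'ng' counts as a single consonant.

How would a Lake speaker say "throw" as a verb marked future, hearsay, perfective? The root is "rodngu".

Attach aspect perfective -o (after vowel 'u') → rodnguo.
Attach evidentiality hearsay d- → drodnguo.
Attach tense future ri- → ridrodnguo.
Nasal assimilation: no change.

ridrodnguo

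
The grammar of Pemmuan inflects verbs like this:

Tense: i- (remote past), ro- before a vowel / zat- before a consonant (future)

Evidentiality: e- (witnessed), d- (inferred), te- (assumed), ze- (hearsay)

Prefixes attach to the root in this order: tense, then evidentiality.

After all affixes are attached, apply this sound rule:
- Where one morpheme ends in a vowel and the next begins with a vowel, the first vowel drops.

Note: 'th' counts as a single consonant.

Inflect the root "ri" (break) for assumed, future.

Attach tense future zat- (before consonant 'r') → zatri.
Attach evidentiality assumed te- → tezatri.
Vowel deletion: no change.

tezatri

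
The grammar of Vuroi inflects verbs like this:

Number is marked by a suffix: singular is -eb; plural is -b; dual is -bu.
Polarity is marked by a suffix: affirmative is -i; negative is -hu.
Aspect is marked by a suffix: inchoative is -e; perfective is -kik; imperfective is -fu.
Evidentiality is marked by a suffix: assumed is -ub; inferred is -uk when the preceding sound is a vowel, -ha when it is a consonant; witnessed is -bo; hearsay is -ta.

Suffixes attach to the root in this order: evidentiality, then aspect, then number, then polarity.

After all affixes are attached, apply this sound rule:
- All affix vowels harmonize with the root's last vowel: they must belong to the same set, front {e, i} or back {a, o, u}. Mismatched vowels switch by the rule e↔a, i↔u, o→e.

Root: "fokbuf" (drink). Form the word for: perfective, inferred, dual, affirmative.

Attach evidentiality inferred -ha (after consonant 'f') → fokbufha.
Attach aspect perfective -kik → fokbufhakik.
Attach number dual -bu → fokbufhakikbu.
Attach polarity affirmative -i → fokbufhakikbui.
Apply vowel harmony: fokbufhakikbui → fokbufhakukbuu.

fokbufhakukbuu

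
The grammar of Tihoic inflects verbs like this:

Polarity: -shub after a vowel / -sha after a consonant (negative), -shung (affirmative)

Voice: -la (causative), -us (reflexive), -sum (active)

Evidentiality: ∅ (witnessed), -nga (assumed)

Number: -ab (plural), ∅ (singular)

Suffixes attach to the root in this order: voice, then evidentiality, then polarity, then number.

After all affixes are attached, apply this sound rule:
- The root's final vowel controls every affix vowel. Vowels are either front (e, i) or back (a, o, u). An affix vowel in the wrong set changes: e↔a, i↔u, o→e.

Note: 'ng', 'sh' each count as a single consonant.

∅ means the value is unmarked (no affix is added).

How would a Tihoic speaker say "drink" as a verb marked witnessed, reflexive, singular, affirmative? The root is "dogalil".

dogalilisshing

Attach voice reflexive -us → dogalilus.
evidentiality = witnessed: zero marking, form stays dogalilus.
Attach polarity affirmative -shung → dogalilusshung.
number = singular: zero marking, form stays dogalilusshung.
Apply vowel harmony: dogalilusshung → dogalilisshing.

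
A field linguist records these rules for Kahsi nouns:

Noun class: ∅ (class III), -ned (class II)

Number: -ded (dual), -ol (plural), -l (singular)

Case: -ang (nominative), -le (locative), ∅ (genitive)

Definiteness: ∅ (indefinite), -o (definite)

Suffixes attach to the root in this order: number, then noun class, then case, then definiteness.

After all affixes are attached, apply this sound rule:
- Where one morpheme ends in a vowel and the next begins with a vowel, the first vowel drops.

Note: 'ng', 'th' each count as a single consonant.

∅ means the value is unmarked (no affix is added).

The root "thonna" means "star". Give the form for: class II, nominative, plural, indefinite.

Attach number plural -ol → thonnaol.
Attach noun class class II -ned → thonnaolned.
Attach case nominative -ang → thonnaolnedang.
definiteness = indefinite: zero marking, form stays thonnaolnedang.
Apply vowel deletion: thonnaolnedang → thonnolnedang.

thonnolnedang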